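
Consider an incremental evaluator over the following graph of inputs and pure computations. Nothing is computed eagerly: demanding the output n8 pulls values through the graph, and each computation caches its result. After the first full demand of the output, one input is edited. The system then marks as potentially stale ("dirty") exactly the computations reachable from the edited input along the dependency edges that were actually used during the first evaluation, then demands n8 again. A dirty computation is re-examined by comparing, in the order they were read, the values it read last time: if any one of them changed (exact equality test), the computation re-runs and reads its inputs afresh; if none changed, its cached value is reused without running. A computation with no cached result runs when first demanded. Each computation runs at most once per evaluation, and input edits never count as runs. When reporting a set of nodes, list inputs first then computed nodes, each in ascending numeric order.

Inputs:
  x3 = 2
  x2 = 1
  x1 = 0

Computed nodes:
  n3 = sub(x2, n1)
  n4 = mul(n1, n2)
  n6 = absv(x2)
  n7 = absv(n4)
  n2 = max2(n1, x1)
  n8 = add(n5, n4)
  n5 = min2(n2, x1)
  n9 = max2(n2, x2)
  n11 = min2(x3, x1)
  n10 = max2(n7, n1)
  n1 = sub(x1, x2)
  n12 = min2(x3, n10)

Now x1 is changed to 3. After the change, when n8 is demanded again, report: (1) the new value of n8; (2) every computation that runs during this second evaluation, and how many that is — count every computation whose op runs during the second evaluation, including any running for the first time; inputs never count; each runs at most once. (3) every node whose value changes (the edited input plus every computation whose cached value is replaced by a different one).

n8 now evaluates to 9.
Run set: n1, n2, n4, n5, n8 (5 run).
Changed values: x1, n1, n2, n4, n5, n8.

Initial pass — values computed on the first demand:
  n1 = sub(0, 1) = -1
  n2 = max2(-1, 0) = 0
  n4 = mul(-1, 0) = 0
  n5 = min2(0, 0) = 0
  n8 = add(0, 0) = 0

Second demand — change propagation:
  n1: re-runs because x1 0->3; new result 2.
  n2: re-runs because n1 -1->2; x1 0->3; new result 3.
  n4: re-runs because n1 -1->2; n2 0->3; new result 6.
  n5: re-runs because n2 0->3; x1 0->3; new result 3.
  n8: re-runs because n5 0->3; n4 0->6; new result 9.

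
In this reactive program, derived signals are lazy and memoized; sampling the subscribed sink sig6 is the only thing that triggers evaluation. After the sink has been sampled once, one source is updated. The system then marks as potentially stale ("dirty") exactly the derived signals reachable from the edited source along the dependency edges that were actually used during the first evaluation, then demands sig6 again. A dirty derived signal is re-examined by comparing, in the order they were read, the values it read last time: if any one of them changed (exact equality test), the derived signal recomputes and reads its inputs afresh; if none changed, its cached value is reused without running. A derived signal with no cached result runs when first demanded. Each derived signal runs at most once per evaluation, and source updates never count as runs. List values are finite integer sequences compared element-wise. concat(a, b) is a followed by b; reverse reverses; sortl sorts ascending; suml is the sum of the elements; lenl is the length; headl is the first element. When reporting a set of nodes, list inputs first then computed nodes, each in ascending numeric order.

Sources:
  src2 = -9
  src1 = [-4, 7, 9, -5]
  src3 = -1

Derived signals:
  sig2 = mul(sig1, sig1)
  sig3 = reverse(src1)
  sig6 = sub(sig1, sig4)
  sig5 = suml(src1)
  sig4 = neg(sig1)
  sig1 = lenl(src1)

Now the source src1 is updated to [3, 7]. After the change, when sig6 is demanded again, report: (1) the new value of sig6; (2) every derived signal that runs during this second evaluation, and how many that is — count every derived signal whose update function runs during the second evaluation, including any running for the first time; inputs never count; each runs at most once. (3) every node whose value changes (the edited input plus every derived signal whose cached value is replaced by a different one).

Demanding sig6 again yields 4.
3 derived signals run: sig1, sig4, sig6.
The nodes whose values change: src1, sig1, sig4, sig6.

First demand of the output computes:
  sig1 = lenl([-4, 7, 9, -5]) = 4
  sig4 = neg(4) = -4
  sig6 = sub(4, -4) = 8

After the edit, cleaning proceeds:
  sig1: a read changed (src1 [-4, 7, 9, -5]->[3, 7]) — executes, giving 2.
  sig4: a read changed (sig1 4->2) — executes, giving -2.
  sig6: a read changed (sig1 4->2; sig4 -4->-2) — executes, giving 4.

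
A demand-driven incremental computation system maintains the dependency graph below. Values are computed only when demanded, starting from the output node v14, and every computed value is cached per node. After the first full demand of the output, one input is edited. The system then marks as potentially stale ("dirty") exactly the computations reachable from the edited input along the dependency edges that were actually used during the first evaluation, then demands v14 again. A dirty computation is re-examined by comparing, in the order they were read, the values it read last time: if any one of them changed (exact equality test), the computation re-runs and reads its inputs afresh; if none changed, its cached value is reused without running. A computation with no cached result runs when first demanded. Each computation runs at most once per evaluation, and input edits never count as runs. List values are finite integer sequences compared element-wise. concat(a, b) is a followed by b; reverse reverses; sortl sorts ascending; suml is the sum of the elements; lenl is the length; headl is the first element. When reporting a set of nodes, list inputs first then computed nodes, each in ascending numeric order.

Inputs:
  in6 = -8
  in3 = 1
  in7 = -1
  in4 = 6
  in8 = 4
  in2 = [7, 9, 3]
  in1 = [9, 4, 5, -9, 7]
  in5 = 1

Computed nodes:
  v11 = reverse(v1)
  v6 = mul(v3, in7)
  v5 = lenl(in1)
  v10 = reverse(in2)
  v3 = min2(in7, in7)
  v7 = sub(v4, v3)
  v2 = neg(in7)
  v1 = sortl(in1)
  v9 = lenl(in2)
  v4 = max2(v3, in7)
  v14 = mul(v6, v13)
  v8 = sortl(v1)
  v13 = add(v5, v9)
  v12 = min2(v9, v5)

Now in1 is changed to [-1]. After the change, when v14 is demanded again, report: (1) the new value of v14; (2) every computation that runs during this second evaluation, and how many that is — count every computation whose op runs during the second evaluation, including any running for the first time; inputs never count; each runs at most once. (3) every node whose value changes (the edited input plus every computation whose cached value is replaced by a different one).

New value of v14: 4.
Computations that run: v5, v13, v14 — 3 in total.
Values that change: in1, v5, v13, v14.

First evaluation (everything demanded from the output):
  v3 = min2(-1, -1) = -1
  v5 = lenl([9, 4, 5, -9, 7]) = 5
  v6 = mul(-1, -1) = 1
  v9 = lenl([7, 9, 3]) = 3
  v13 = add(5, 3) = 8
  v14 = mul(1, 8) = 8

Propagation after the edit:
  v5: runs — in1 [9, 4, 5, -9, 7]->[-1]; result 1.
  v13: runs — v5 5->1; result 4.
  v14: runs — v13 8->4; result 4.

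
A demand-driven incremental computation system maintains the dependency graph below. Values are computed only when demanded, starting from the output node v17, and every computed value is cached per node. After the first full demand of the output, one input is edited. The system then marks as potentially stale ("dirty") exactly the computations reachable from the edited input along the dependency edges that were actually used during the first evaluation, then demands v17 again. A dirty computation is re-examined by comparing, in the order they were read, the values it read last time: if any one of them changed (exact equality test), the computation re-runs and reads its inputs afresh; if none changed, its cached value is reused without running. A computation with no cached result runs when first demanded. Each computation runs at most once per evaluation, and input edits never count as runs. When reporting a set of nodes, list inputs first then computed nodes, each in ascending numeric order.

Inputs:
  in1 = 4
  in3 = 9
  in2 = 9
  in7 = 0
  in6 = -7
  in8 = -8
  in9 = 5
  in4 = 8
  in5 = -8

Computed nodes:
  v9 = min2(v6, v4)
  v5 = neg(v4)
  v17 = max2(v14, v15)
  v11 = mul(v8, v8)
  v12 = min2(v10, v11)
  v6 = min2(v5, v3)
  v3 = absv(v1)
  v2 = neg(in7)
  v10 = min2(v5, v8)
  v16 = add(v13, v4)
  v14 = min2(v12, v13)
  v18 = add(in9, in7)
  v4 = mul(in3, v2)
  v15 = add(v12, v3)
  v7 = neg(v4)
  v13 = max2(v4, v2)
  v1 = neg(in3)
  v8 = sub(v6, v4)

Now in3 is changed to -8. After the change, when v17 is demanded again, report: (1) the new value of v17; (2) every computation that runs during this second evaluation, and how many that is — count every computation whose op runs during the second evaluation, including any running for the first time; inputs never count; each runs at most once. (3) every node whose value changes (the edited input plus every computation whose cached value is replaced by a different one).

New value of v17: 8.
Computations that run: v1, v3, v4, v6, v15, v17 — 6 in total.
Values that change: in3, v1, v3, v15, v17.
Key observation: the cutoff stops propagation at v5 — its inputs' values are unchanged, so it reuses its cache.

First evaluation (everything demanded from the output):
  v1 = neg(9) = -9
  v2 = neg(0) = 0
  v3 = absv(-9) = 9
  v4 = mul(9, 0) = 0
  v5 = neg(0) = 0
  v6 = min2(0, 9) = 0
  v8 = sub(0, 0) = 0
  v10 = min2(0, 0) = 0
  v11 = mul(0, 0) = 0
  v12 = min2(0, 0) = 0
  v13 = max2(0, 0) = 0
  v14 = min2(0, 0) = 0
  v15 = add(0, 9) = 9
  v17 = max2(0, 9) = 9

Propagation after the edit:
  v1: runs — in3 9->-8; result 8.
  v3: runs — v1 -9->8; result 8.
  v4: runs — in3 9->-8; result 0 (same value as before).
  v5: checked — values it read are unchanged (v4 unchanged); reused cached 0 without running.
  v6: runs — v3 9->8; result 0 (same value as before).
  v8: checked — values it read are unchanged (v6 unchanged, v4 unchanged); reused cached 0 without running.
  v10: checked — values it read are unchanged (v5 unchanged, v8 unchanged); reused cached 0 without running.
  v11: checked — values it read are unchanged (v8 unchanged, v8 unchanged); reused cached 0 without running.
  v12: checked — values it read are unchanged (v10 unchanged, v11 unchanged); reused cached 0 without running.
  v13: checked — values it read are unchanged (v4 unchanged, v2 unchanged); reused cached 0 without running.
  v14: checked — values it read are unchanged (v12 unchanged, v13 unchanged); reused cached 0 without running.
  v15: runs — v3 9->8; result 8.
  v17: runs — v15 9->8; result 8.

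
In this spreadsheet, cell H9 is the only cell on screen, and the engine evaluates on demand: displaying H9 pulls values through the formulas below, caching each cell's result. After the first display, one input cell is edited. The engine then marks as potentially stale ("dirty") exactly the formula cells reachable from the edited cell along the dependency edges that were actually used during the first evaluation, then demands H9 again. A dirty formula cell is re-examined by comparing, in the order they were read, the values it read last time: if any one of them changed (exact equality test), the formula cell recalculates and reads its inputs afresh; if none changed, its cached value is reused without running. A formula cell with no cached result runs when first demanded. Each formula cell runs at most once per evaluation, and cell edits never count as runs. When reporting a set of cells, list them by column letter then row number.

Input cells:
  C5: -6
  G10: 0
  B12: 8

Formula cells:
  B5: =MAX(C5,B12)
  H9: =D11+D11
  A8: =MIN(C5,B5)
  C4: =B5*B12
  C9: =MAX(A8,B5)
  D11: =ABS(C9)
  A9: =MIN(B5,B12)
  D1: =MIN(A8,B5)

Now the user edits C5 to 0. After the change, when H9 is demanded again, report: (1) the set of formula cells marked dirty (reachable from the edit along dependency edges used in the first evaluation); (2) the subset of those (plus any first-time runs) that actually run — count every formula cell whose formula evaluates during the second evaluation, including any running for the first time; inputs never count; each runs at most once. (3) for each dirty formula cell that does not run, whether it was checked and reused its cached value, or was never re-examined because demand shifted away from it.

Dirty set: A8, B5, C9, D11, H9.
Run set: A8, B5, C9 (3 run).
Re-examined without running (cache reused): D11, H9.
The important point: at D11 every value read last time is unchanged, so the dirty flag clears without a run.

Initial pass — values computed on the first demand:
  B5 = MAX(-6, 8) = 8
  A8 = MIN(-6, 8) = -6
  C9 = MAX(-6, 8) = 8
  D11 = ABS(8) = 8
  H9 = 8 + 8 = 16

Second demand — change propagation:
  B5: re-runs because C5 -6->0; new result 8 (unchanged).
  A8: re-runs because C5 -6->0; new result 0.
  C9: re-runs because A8 -6->0; new result 8 (unchanged).
  D11: re-examined; everything it read last time is the same (C9 unchanged) — cache 8 kept, no run.
  H9: re-examined; everything it read last time is the same (D11 unchanged, D11 unchanged) — cache 16 kept, no run.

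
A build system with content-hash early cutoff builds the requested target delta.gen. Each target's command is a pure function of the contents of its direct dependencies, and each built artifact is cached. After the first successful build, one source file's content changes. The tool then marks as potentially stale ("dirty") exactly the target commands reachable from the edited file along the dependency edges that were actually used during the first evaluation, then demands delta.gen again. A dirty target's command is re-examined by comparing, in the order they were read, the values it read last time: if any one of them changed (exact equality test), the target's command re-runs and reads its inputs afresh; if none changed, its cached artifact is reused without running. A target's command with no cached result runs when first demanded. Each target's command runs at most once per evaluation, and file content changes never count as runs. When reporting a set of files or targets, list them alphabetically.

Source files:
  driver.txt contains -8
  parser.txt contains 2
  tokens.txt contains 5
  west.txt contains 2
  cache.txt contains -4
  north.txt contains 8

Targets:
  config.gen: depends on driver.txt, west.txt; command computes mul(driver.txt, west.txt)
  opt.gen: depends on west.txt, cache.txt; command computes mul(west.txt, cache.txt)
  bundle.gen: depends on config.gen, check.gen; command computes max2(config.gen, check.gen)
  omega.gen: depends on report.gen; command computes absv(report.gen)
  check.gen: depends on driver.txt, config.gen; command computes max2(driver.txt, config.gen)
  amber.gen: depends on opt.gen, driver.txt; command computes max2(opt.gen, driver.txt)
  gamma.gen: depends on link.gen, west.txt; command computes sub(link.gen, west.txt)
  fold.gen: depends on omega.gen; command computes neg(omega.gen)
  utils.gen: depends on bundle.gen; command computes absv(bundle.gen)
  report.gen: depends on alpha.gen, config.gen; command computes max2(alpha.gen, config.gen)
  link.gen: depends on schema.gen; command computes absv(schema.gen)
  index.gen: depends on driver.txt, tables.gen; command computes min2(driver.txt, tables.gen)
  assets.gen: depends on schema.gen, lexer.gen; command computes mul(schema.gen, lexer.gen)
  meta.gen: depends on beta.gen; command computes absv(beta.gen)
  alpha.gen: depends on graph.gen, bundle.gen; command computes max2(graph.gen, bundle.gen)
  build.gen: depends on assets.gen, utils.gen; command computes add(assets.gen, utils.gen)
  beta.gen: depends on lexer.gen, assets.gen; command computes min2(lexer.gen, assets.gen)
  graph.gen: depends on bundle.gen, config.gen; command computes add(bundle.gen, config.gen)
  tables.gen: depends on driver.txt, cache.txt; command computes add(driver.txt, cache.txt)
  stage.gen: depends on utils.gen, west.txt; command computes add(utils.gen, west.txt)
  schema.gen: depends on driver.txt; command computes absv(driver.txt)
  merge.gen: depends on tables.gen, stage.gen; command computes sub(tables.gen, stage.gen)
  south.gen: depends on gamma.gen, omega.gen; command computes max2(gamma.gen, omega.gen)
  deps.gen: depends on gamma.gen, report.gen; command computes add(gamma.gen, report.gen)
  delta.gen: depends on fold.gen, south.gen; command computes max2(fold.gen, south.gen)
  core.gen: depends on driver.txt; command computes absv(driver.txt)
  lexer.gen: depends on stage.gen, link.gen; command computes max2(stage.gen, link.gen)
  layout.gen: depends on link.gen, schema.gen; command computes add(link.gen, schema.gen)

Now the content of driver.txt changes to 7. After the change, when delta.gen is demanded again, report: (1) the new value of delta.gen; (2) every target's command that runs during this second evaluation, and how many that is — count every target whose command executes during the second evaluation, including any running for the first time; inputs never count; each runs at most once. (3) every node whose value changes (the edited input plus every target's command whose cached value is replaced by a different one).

New value of delta.gen: 28.
Target commands that run: alpha.gen, bundle.gen, check.gen, config.gen, delta.gen, fold.gen, gamma.gen, graph.gen, link.gen, omega.gen, report.gen, schema.gen, south.gen — 13 in total.
Values that change: alpha.gen, bundle.gen, check.gen, config.gen, delta.gen, driver.txt, fold.gen, gamma.gen, graph.gen, link.gen, omega.gen, report.gen, schema.gen, south.gen.

First evaluation (everything demanded from the output):
  config.gen = mul(-8, 2) = -16
  check.gen = max2(-8, -16) = -8
  bundle.gen = max2(-16, -8) = -8
  graph.gen = add(-8, -16) = -24
  alpha.gen = max2(-24, -8) = -8
  report.gen = max2(-8, -16) = -8
  omega.gen = absv(-8) = 8
  fold.gen = neg(8) = -8
  schema.gen = absv(-8) = 8
  link.gen = absv(8) = 8
  gamma.gen = sub(8, 2) = 6
  south.gen = max2(6, 8) = 8
  delta.gen = max2(-8, 8) = 8

Propagation after the edit:
  config.gen: runs — driver.txt -8->7; result 14.
  check.gen: runs — driver.txt -8->7; config.gen -16->14; result 14.
  bundle.gen: runs — config.gen -16->14; check.gen -8->14; result 14.
  graph.gen: runs — bundle.gen -8->14; config.gen -16->14; result 28.
  alpha.gen: runs — graph.gen -24->28; bundle.gen -8->14; result 28.
  report.gen: runs — alpha.gen -8->28; config.gen -16->14; result 28.
  omega.gen: runs — report.gen -8->28; result 28.
  fold.gen: runs — omega.gen 8->28; result -28.
  schema.gen: runs — driver.txt -8->7; result 7.
  link.gen: runs — schema.gen 8->7; result 7.
  gamma.gen: runs — link.gen 8->7; result 5.
  south.gen: runs — gamma.gen 6->5; omega.gen 8->28; result 28.
  delta.gen: runs — fold.gen -8->-28; south.gen 8->28; result 28.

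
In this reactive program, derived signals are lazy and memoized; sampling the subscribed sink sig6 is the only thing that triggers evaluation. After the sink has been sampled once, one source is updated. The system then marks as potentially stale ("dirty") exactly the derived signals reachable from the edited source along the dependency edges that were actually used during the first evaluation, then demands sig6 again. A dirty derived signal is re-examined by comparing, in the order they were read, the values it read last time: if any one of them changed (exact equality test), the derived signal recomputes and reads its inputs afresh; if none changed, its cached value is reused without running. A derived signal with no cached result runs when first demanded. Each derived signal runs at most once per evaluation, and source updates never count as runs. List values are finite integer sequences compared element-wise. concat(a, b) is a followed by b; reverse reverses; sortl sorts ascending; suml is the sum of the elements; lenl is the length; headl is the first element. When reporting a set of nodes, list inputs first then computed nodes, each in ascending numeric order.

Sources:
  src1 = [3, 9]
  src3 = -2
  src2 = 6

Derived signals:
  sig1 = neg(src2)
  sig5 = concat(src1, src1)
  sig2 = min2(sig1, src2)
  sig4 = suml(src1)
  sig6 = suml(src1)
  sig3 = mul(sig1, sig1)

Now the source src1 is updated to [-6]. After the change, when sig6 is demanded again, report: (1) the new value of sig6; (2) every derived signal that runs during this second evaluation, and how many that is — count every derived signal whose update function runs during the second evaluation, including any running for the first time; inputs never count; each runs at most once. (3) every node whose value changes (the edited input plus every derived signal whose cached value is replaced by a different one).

Demanding sig6 again yields -6.
1 derived signals run: sig6.
The nodes whose values change: src1, sig6.

First demand of the output computes:
  sig6 = suml([3, 9]) = 12

After the edit, cleaning proceeds:
  sig6: a read changed (src1 [3, 9]->[-6]) — executes, giving -6.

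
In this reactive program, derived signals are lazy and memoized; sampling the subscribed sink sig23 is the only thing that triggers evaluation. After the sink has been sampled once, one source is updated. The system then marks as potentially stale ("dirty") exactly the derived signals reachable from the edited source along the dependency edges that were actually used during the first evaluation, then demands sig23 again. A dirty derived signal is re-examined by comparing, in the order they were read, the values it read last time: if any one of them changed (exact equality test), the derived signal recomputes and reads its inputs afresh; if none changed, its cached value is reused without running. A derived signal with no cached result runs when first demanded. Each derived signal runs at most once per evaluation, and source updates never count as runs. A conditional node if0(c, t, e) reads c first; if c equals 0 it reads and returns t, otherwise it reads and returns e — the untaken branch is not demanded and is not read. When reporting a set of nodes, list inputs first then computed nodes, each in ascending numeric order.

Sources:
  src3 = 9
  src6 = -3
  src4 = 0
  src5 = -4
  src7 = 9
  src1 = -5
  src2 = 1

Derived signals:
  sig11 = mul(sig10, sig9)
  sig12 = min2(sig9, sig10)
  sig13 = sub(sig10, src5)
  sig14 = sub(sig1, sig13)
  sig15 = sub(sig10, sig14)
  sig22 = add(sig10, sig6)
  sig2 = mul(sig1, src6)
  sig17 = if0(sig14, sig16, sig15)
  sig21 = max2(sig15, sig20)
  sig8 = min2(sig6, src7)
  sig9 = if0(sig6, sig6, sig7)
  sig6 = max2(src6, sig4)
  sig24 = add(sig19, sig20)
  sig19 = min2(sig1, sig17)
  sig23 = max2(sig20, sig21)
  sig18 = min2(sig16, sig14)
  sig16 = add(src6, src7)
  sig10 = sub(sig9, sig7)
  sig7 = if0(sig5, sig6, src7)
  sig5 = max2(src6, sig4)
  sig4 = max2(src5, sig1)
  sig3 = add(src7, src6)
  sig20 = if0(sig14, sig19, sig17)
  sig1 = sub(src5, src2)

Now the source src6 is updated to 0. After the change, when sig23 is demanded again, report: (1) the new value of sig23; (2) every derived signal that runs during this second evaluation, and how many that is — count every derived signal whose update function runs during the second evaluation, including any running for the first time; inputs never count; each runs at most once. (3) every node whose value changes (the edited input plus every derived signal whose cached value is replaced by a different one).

Demanding sig23 again yields 9.
5 derived signals run: sig5, sig6, sig7, sig9, sig10.
The nodes whose values change: src6, sig5, sig6, sig7, sig9.
Note the absorption at sig10: it re-runs yet its value is the same, leaving the output's value untouched.

First demand of the output computes:
  sig1 = sub(-4, 1) = -5
  sig4 = max2(-4, -5) = -4
  sig5 = max2(-3, -4) = -3
  sig6 = max2(-3, -4) = -3
  sig7 = if0(sig5=-3 -> else branch src7) = 9
  sig9 = if0(sig6=-3 -> else branch sig7) = 9
  sig10 = sub(9, 9) = 0
  sig13 = sub(0, -4) = 4
  sig14 = sub(-5, 4) = -9
  sig15 = sub(0, -9) = 9
  sig17 = if0(sig14=-9 -> else branch sig15) = 9
  sig20 = if0(sig14=-9 -> else branch sig17) = 9
  sig21 = max2(9, 9) = 9
  sig23 = max2(9, 9) = 9

After the edit, cleaning proceeds:
  sig5: a read changed (src6 -3->0) — executes, giving 0.
  sig6: a read changed (src6 -3->0) — executes, giving 0.
  sig7: a read changed (sig5 -3->0) — executes, giving 0.
  sig9: a read changed (sig6 -3->0; sig7 9->0) — executes, giving 0.
  sig10: a read changed (sig9 9->0; sig7 9->0) — executes, giving 0 — identical to its old value.
  sig13: dirty, but its reads are unchanged (sig10 unchanged, src5 unchanged); cached 4 stands.
  sig14: dirty, but its reads are unchanged (sig1 unchanged, sig13 unchanged); cached -9 stands.
  sig15: dirty, but its reads are unchanged (sig10 unchanged, sig14 unchanged); cached 9 stands.
  sig17: dirty, but its reads are unchanged (sig14 unchanged, sig15 unchanged); cached 9 stands.
  sig20: dirty, but its reads are unchanged (sig14 unchanged, sig17 unchanged); cached 9 stands.
  sig21: dirty, but its reads are unchanged (sig15 unchanged, sig20 unchanged); cached 9 stands.
  sig23: dirty, but its reads are unchanged (sig20 unchanged, sig21 unchanged); cached 9 stands.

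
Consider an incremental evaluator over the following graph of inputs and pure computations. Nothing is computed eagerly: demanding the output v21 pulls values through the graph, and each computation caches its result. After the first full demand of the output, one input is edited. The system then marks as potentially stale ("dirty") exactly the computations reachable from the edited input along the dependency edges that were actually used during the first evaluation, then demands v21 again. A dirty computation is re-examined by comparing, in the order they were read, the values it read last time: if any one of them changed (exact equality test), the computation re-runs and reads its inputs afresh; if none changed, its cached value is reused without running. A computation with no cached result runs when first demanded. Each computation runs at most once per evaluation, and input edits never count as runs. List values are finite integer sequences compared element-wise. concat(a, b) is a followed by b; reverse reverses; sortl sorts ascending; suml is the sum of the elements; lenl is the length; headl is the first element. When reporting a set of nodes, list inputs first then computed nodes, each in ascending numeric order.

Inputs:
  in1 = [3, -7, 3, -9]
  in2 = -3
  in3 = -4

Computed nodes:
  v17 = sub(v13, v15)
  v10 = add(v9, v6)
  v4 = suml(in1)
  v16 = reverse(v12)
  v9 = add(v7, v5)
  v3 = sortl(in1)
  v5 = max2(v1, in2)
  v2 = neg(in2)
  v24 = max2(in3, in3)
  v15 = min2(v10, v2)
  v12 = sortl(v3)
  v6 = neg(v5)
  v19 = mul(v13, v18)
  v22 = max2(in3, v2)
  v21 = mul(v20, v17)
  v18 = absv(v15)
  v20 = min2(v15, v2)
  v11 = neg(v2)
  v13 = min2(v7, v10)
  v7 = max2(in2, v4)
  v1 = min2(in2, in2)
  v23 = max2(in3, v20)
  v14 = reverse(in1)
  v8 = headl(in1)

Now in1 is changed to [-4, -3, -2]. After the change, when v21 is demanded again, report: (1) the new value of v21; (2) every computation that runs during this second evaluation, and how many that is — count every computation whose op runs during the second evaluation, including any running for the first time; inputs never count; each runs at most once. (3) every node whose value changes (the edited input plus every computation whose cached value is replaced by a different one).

Initial pass — values computed on the first demand:
  v1 = min2(-3, -3) = -3
  v2 = neg(-3) = 3
  v4 = suml([3, -7, 3, -9]) = -10
  v5 = max2(-3, -3) = -3
  v6 = neg(-3) = 3
  v7 = max2(-3, -10) = -3
  v9 = add(-3, -3) = -6
  v10 = add(-6, 3) = -3
  v13 = min2(-3, -3) = -3
  v15 = min2(-3, 3) = -3
  v17 = sub(-3, -3) = 0
  v20 = min2(-3, 3) = -3
  v21 = mul(-3, 0) = 0

Second demand — change propagation:
  v4: re-runs because in1 [3, -7, 3, -9]->[-4, -3, -2]; new result -9.
  v7: re-runs because v4 -10->-9; new result -3 (unchanged).
  v9: re-examined; everything it read last time is the same (v7 unchanged, v5 unchanged) — cache -6 kept, no run.
  v10: re-examined; everything it read last time is the same (v9 unchanged, v6 unchanged) — cache -3 kept, no run.
  v13: re-examined; everything it read last time is the same (v7 unchanged, v10 unchanged) — cache -3 kept, no run.
  v15: re-examined; everything it read last time is the same (v10 unchanged, v2 unchanged) — cache -3 kept, no run.
  v17: re-examined; everything it read last time is the same (v13 unchanged, v15 unchanged) — cache 0 kept, no run.
  v20: re-examined; everything it read last time is the same (v15 unchanged, v2 unchanged) — cache -3 kept, no run.
  v21: re-examined; everything it read last time is the same (v20 unchanged, v17 unchanged) — cache 0 kept, no run.

The important point: v7 recomputes to an identical value, and the output ends up unchanged.

v21 now evaluates to 0.
Run set: v4, v7 (2 run).
Changed values: in1, v4.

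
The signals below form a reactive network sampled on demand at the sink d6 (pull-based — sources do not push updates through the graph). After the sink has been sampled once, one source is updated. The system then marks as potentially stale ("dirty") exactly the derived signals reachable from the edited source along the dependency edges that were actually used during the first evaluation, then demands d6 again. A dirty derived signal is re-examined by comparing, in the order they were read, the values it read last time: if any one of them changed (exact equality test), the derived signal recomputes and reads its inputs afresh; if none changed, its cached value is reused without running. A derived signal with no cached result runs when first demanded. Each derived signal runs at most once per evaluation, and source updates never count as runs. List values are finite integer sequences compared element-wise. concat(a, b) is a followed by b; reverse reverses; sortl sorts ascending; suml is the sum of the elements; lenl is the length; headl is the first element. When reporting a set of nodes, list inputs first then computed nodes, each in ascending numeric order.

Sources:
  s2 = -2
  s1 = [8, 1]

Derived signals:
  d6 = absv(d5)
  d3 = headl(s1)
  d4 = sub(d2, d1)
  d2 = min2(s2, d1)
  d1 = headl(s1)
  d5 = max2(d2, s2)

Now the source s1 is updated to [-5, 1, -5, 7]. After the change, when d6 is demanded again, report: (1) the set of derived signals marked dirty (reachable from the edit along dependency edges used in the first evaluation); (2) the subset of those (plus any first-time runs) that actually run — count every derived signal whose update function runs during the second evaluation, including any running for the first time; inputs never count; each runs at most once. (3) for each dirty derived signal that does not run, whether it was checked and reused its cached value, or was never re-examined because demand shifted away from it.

Initial pass — values computed on the first demand:
  d1 = headl([8, 1]) = 8
  d2 = min2(-2, 8) = -2
  d5 = max2(-2, -2) = -2
  d6 = absv(-2) = 2

Second demand — change propagation:
  d1: re-runs because s1 [8, 1]->[-5, 1, -5, 7]; new result -5.
  d2: re-runs because d1 8->-5; new result -5.
  d5: re-runs because d2 -2->-5; new result -2 (unchanged).
  d6: re-examined; everything it read last time is the same (d5 unchanged) — cache 2 kept, no run.

The important point: d5 recomputes to an identical value, and the output ends up unchanged.

Dirty set: d1, d2, d5, d6.
Run set: d1, d2, d5 (3 run).
Re-examined without running (cache reused): d6.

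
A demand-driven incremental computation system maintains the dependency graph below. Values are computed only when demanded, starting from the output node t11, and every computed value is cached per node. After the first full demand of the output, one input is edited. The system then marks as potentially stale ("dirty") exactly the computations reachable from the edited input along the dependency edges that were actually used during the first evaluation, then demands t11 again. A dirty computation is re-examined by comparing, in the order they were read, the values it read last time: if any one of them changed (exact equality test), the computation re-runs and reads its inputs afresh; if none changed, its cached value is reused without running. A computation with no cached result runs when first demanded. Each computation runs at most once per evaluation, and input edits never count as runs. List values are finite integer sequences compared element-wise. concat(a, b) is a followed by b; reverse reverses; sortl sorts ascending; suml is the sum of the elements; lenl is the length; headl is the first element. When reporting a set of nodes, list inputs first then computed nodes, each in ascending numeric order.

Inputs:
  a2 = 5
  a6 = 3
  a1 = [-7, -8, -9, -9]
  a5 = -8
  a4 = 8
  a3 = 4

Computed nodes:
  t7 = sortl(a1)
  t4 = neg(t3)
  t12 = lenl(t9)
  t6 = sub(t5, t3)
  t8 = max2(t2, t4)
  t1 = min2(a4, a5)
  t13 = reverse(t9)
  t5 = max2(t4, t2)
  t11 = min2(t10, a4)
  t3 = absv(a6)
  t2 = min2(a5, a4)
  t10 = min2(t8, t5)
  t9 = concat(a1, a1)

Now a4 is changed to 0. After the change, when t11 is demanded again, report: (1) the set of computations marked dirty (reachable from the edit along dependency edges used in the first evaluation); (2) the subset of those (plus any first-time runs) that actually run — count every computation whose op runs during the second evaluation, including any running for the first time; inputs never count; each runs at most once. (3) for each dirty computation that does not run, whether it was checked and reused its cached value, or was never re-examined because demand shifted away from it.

Marked dirty: t2, t5, t8, t10, t11.
Computations that run: t2, t11 — 2 in total.
Checked but reused from cache: t5, t8, t10.
Key observation: the cutoff stops propagation at t5 — its inputs' values are unchanged, so it reuses its cache.

First evaluation (everything demanded from the output):
  t2 = min2(-8, 8) = -8
  t3 = absv(3) = 3
  t4 = neg(3) = -3
  t5 = max2(-3, -8) = -3
  t8 = max2(-8, -3) = -3
  t10 = min2(-3, -3) = -3
  t11 = min2(-3, 8) = -3

Propagation after the edit:
  t2: runs — a4 8->0; result -8 (same value as before).
  t5: checked — values it read are unchanged (t4 unchanged, t2 unchanged); reused cached -3 without running.
  t8: checked — values it read are unchanged (t2 unchanged, t4 unchanged); reused cached -3 without running.
  t10: checked — values it read are unchanged (t8 unchanged, t5 unchanged); reused cached -3 without running.
  t11: runs — a4 8->0; result -3 (same value as before).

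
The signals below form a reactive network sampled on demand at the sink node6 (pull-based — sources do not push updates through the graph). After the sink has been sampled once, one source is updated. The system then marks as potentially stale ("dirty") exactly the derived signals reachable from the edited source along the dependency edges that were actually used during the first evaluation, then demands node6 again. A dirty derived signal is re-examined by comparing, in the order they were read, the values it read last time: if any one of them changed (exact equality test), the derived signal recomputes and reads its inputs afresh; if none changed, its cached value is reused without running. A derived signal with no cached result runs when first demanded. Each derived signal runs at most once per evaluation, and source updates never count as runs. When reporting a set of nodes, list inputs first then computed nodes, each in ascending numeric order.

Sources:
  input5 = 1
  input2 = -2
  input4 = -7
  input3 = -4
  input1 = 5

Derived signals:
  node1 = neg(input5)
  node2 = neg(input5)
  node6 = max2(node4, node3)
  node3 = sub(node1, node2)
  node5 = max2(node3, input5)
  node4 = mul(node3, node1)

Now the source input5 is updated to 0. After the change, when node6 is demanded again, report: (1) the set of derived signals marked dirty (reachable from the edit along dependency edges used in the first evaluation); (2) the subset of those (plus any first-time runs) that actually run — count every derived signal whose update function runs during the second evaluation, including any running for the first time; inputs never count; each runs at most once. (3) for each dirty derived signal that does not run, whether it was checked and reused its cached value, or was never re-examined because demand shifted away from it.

Dirty set: node1, node2, node3, node4, node6.
Run set: node1, node2, node3, node4 (4 run).
Re-examined without running (cache reused): node6.
The important point: at node6 every value read last time is unchanged, so the dirty flag clears without a run.

Initial pass — values computed on the first demand:
  node1 = neg(1) = -1
  node2 = neg(1) = -1
  node3 = sub(-1, -1) = 0
  node4 = mul(0, -1) = 0
  node6 = max2(0, 0) = 0

Second demand — change propagation:
  node1: re-runs because input5 1->0; new result 0.
  node2: re-runs because input5 1->0; new result 0.
  node3: re-runs because node1 -1->0; node2 -1->0; new result 0 (unchanged).
  node4: re-runs because node1 -1->0; new result 0 (unchanged).
  node6: re-examined; everything it read last time is the same (node4 unchanged, node3 unchanged) — cache 0 kept, no run.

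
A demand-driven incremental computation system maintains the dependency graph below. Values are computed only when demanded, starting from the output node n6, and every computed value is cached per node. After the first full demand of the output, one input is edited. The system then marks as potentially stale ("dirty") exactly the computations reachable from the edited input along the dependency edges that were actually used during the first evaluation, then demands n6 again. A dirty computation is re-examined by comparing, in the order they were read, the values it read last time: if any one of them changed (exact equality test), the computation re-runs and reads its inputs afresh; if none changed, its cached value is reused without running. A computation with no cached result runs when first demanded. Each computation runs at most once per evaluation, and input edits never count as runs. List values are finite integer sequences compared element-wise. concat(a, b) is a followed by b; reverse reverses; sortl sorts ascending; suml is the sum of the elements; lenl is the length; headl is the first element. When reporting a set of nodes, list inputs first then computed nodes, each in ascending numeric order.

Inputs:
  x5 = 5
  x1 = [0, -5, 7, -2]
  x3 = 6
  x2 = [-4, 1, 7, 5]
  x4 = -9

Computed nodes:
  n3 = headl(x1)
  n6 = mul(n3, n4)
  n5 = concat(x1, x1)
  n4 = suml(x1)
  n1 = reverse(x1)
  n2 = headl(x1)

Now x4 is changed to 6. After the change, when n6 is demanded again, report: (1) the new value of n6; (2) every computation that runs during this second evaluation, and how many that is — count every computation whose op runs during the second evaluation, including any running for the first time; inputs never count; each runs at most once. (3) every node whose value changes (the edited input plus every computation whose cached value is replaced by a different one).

New value of n6: 0.
Computations that run: none — 0 in total.
Values that change: x4.
Key observation: x4 is never demanded by the output, so the edit triggers no recomputation at all.

First evaluation (everything demanded from the output):
  n3 = headl([0, -5, 7, -2]) = 0
  n4 = suml([0, -5, 7, -2]) = 0
  n6 = mul(0, 0) = 0

Propagation after the edit:
  x4 feeds no computation that the output demands — nothing is marked dirty and nothing runs.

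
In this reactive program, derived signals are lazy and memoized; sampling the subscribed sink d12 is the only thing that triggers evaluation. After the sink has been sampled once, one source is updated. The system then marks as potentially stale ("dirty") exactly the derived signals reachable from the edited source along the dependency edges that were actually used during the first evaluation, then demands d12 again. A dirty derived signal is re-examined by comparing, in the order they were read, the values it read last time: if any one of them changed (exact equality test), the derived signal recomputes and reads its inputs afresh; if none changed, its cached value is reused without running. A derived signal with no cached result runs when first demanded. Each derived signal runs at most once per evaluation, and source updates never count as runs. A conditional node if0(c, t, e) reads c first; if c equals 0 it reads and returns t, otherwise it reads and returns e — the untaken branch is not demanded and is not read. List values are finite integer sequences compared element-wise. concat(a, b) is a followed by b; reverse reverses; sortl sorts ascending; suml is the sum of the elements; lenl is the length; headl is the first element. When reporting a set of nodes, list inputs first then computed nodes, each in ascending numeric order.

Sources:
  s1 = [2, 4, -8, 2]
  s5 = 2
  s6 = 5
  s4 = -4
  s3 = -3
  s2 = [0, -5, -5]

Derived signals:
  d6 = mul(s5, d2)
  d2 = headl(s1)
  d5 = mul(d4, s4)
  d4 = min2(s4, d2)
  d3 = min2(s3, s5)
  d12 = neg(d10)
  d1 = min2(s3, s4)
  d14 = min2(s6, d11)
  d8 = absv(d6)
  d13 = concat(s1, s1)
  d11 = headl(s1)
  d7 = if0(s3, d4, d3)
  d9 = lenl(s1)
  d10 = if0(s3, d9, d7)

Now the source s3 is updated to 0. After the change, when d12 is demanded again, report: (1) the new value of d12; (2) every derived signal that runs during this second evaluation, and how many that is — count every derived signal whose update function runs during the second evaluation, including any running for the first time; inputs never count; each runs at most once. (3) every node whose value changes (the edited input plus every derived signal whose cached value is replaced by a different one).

Demanding d12 again yields -4.
3 derived signals run: d9, d10, d12.
The nodes whose values change: s3, d10, d12.
Note the branch switch — demand abandons d3, d7, which are never re-examined.

First demand of the output computes:
  d3 = min2(-3, 2) = -3
  d7 = if0(s3=-3 -> else branch d3) = -3
  d10 = if0(s3=-3 -> else branch d7) = -3
  d12 = neg(-3) = 3

After the edit, cleaning proceeds:
  d3: stays stale; no demand reaches it after the flip.
  d7: stays stale; no demand reaches it after the flip.
  d9: had never run; runs now, result 4.
  d10: a read changed (s3 -3->0) — executes, giving 4.
  d12: a read changed (d10 -3->4) — executes, giving -4.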